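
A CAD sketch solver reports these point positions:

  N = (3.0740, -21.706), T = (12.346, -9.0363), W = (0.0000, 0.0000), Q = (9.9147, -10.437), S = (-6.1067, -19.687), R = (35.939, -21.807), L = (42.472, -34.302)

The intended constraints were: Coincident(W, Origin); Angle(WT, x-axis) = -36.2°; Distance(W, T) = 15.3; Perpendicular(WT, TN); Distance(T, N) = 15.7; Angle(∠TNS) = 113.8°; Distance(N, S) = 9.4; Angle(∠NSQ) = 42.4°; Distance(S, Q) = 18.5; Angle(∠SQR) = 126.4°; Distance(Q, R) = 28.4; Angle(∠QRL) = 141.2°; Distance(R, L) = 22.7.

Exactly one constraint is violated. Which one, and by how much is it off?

Distance(R, L) = 22.7 — off by 8.60.

W = (0.00, 0.00) ✓; WT at -36.20° ✓; |WT| = 15.30 ✓; ∠(WT, TN) = 90.00° ✓; |TN| = 15.70 ✓; ∠TNS = 113.8° ✓; |NS| = 9.400 ✓; ∠NSQ = 42.40° ✓; |SQ| = 18.50 ✓; ∠SQR = 126.4° ✓; |QR| = 28.40 ✓; ∠QRL = 141.2° ✓; |RL| = 14.10 ✗.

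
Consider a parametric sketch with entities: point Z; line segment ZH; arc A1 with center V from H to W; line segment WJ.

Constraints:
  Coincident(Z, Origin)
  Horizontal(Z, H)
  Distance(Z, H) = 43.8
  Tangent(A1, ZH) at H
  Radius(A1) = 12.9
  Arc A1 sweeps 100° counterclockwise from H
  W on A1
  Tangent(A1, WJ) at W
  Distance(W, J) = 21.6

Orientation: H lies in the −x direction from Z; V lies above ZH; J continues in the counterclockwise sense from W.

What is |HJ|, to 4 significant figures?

37.50

Z is at the origin; Z and H share the same y with |ZH| = 43.8 and H on the −x side, so H = (-43.80, 0.000). A1 meets ZH tangentially, so VH is at right angles to ZH, so V = H + (0, 12.9) = (-43.80, 12.90). On A1, H sits at bearing -90° from V; a 100° counterclockwise sweep puts W at bearing 10°, so W = V + 12.9·(cos 10°, sin 10°) = (-31.10, 15.14). A1 meets WJ tangentially, so VW is at right angles to WJ, so WJ runs along (−sin 10°, cos 10°); with |WJ| = 21.6, J = (-34.85, 36.41). Then |HJ| = |J − H| = 37.50.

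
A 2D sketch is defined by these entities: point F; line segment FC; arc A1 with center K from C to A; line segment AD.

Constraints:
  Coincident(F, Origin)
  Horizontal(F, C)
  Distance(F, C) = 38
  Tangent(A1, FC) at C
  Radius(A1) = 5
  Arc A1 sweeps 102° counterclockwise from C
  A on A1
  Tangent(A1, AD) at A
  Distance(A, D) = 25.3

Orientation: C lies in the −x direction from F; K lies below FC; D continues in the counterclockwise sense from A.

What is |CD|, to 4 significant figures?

30.79

On A1, C sits at bearing 90° from K; a 102° counterclockwise sweep puts A at bearing 192°, so A = K + 5.0·(cos 192°, sin 192°) = (-42.89, -6.040). Tangency of A1 to AD means the radius KA is perpendicular to AD, so AD runs along (−sin 192°, cos 192°); with |AD| = 25.3, D = (-37.63, -30.79). Then |CD| = |D − C| = 30.79.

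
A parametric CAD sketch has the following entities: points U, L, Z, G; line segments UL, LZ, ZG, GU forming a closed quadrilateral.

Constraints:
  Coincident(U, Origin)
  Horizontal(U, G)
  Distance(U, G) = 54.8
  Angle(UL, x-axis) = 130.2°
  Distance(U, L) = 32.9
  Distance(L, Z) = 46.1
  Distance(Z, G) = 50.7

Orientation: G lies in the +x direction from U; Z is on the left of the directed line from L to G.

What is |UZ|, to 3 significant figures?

45.3

Checks: |LZ| = 46.10 ✓; |ZG| = 50.70 ✓.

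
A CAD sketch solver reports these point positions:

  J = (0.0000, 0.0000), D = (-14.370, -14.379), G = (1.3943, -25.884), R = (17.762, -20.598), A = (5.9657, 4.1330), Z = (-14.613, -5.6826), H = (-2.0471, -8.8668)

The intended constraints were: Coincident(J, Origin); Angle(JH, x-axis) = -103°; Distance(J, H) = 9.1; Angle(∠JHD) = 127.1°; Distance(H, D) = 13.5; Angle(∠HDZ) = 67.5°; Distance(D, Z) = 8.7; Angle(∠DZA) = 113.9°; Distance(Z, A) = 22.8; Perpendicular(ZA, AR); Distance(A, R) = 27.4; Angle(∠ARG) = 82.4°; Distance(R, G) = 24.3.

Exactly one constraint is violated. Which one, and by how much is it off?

Distance(R, G) = 24.3 — off by 7.10.

J = (0.00, 0.00) ✓; JH at -103.0° ✓; |JH| = 9.100 ✓; ∠JHD = 127.1° ✓; |HD| = 13.50 ✓; ∠HDZ = 67.50° ✓; |DZ| = 8.700 ✓; ∠DZA = 113.9° ✓; |ZA| = 22.80 ✓; ∠(ZA, AR) = 90.00° ✓; |AR| = 27.40 ✓; ∠ARG = 82.40° ✓; |RG| = 17.20 ✗.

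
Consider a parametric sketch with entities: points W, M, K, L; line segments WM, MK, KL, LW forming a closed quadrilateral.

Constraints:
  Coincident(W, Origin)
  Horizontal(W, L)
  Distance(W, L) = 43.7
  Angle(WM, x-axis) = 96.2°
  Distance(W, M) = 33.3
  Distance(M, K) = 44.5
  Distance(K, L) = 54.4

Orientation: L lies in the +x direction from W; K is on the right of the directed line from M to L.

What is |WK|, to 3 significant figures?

14.6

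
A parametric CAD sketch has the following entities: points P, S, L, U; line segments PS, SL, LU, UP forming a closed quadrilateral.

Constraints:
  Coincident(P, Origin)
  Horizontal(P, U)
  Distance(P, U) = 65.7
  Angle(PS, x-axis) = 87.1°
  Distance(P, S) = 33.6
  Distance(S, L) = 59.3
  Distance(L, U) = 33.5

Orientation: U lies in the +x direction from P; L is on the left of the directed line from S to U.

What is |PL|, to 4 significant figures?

69.43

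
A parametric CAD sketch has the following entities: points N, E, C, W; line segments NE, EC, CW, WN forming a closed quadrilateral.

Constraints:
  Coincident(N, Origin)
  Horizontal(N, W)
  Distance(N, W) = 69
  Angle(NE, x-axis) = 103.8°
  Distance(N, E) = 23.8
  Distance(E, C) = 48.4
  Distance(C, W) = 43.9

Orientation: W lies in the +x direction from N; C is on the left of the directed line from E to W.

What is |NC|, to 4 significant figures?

53.71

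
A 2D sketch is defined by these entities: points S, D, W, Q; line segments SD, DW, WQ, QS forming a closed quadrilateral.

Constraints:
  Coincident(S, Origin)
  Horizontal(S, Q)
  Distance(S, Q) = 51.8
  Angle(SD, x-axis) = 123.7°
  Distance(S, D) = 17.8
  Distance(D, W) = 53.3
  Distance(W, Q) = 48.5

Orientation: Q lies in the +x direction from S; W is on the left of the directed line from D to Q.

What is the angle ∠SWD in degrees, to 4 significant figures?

18.37°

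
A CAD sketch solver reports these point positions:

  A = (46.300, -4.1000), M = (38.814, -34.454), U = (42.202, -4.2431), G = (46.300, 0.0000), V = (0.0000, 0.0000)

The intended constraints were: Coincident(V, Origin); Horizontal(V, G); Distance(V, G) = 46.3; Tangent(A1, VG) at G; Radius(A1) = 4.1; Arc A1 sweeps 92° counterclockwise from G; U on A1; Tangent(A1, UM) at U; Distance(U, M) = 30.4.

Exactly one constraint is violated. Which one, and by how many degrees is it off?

Tangent(A1, UM) at U — off by 8.40°.

V = (0.00, 0.00) ✓; V.y = 0.00, G.y = 0.00 ✓; |VG| = 46.30 ✓; ∠(AG, GV) = 90.00° ✓; |AG| = 4.100 ✓; bearing(A→U) − bearing(A→G) = 92.00° ✓; |AU| = 4.100 ✓; ∠(AU, UM) = 98.40° ✗; |UM| = 30.40 ✓.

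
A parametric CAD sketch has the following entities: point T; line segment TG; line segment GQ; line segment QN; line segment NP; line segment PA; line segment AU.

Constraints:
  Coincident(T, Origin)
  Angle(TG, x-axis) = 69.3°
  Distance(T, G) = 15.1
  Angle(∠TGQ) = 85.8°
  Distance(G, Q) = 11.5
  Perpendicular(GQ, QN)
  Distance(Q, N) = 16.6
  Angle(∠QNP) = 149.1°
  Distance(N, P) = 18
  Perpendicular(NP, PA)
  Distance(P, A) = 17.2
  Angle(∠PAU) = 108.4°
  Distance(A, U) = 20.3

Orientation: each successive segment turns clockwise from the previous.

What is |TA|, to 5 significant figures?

15.864

T is at the origin; TG runs at 69.3° with length 15.1, so G = (5.3375, 14.125). ∠TGQ = 85.8° gives GQ at -24.900° from the x-axis; with |GQ| = 11.5, Q = (15.768, 9.2833). GQ is perpendicular to QN, so QN runs at -114.90°; with |QN| = 16.6, N = (8.7793, -5.7736). ∠QNP = 149.1° gives NP at -145.80° from the x-axis; with |NP| = 18.0, P = (-6.1082, -15.891). The perpendicularity gives PA at right angles to NP, so PA runs at 124.20°; with |PA| = 17.2, A = (-15.776, -1.6654). Then |TA| = |A − T| = 15.864.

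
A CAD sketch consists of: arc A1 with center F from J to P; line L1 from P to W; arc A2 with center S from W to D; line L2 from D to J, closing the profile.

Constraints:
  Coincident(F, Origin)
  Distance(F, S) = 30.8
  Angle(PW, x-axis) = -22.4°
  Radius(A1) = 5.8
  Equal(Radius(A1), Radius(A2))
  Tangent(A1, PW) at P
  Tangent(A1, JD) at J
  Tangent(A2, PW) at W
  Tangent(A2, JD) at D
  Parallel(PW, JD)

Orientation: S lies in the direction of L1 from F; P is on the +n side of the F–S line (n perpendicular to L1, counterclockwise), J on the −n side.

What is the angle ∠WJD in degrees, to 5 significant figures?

20.638°

Tangency of A1 to both parallel lines with radius 5.8 puts P and J at F ± 5.8·n: P = (2.2102, 5.3624), J = (-2.2102, -5.3624). Equal radii place W and D the same way about S: W = S + 5.8·n = (30.686, -6.3746), D = S − 5.8·n = (26.266, -17.099). Then cos ∠WJD = JW·JD / (|JW||JD|), giving 20.638°.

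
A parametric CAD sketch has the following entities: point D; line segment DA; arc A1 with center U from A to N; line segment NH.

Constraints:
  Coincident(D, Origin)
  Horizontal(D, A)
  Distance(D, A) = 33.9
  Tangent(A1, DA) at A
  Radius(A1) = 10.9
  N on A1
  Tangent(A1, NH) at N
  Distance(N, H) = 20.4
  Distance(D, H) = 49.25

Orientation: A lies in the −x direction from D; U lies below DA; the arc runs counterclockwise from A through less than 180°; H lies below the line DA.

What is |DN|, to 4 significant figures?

46.46

D is at the origin; D and A share the same y with |DA| = 33.9 and A on the −x side, so A = (-33.90, 0.000). The tangent condition forces UA to be normal to DA, so U = A + (0, -10.9) = (-33.90, -10.90). Since UN ⟂ NH (tangency), |UH| = √(10.9² + 20.4²) = 23.13 regardless of where N sits on A1. So H lies on both circle(D, 49.25) and circle(U, 23.13); the below-DA intersection is H = (-35.67, -33.96). N is the foot of the tangent from H: N = (-43.88, -15.29).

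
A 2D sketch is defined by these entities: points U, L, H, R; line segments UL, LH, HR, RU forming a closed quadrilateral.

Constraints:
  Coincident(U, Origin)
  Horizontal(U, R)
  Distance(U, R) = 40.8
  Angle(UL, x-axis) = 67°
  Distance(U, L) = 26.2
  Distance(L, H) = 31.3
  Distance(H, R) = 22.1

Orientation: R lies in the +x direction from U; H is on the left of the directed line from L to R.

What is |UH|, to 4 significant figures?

46.99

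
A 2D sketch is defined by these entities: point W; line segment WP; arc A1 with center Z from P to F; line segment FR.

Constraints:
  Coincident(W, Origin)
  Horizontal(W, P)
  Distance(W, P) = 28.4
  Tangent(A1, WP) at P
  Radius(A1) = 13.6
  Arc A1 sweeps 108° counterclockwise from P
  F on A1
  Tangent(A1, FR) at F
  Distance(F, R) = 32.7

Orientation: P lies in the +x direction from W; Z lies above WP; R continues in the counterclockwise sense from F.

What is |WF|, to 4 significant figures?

45.01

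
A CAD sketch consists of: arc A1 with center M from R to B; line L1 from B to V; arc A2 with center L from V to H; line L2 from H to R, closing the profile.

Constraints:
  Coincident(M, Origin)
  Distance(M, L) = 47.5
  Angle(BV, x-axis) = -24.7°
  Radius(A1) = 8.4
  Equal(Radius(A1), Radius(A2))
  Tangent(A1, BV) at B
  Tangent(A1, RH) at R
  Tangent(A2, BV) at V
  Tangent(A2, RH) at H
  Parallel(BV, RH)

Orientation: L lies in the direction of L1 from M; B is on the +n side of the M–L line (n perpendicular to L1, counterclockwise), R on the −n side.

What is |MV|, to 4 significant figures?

48.24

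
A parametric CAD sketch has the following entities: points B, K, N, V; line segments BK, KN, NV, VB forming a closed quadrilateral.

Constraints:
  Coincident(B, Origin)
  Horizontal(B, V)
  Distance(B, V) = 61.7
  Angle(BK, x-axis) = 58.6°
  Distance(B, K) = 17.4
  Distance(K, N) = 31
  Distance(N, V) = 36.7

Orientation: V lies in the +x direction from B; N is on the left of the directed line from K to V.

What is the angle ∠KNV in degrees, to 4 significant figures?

107.5°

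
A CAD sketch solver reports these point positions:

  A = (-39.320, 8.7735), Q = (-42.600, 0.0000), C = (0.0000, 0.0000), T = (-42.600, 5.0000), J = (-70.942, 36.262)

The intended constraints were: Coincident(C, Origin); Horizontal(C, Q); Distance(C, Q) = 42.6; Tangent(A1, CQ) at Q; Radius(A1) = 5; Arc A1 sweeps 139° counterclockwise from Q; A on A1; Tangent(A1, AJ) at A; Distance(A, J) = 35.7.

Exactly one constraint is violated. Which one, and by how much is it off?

Distance(A, J) = 35.7 — off by 6.20.

C = (0.00, 0.00) ✓; C.y = 0.00, Q.y = 0.00 ✓; |CQ| = 42.60 ✓; ∠(TQ, QC) = 90.00° ✓; |TQ| = 5.000 ✓; bearing(T→A) − bearing(T→Q) = 139.0° ✓; |TA| = 5.000 ✓; ∠(TA, AJ) = 90.00° ✓; |AJ| = 41.90 ✗.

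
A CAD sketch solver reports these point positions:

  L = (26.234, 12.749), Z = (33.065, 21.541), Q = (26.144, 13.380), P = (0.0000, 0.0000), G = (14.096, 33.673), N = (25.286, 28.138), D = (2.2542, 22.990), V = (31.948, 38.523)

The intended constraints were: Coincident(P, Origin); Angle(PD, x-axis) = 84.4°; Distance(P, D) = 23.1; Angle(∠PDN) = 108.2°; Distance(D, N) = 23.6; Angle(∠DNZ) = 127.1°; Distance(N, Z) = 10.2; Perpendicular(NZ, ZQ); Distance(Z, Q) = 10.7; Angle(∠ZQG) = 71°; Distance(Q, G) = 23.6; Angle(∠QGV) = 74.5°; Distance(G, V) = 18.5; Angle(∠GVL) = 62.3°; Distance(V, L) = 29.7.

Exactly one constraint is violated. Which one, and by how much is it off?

Distance(V, L) = 29.7 — off by 3.30.

P = (0.00, 0.00) ✓; PD at 84.40° ✓; |PD| = 23.10 ✓; ∠PDN = 108.2° ✓; |DN| = 23.60 ✓; ∠DNZ = 127.1° ✓; |NZ| = 10.20 ✓; ∠(NZ, ZQ) = 90.00° ✓; |ZQ| = 10.70 ✓; ∠ZQG = 71.00° ✓; |QG| = 23.60 ✓; ∠QGV = 74.50° ✓; |GV| = 18.50 ✓; ∠GVL = 62.30° ✓; |VL| = 26.40 ✗.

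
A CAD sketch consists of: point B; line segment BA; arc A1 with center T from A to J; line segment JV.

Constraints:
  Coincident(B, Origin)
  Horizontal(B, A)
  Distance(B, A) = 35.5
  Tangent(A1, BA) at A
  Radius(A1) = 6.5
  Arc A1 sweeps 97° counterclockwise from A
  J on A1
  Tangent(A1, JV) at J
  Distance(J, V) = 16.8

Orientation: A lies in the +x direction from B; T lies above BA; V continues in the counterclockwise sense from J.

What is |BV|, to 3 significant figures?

46.5

B is at the origin; B and A share the same y with |BA| = 35.5 and A on the +x side, so A = (35.5, 0.00). Since A1 is tangent to BA there, TA ⟂ BA, so T = A + (0, 6.5) = (35.5, 6.50). On A1, A sits at bearing -90° from T; a 97° counterclockwise sweep puts J at bearing 7°, so J = T + 6.5·(cos 7°, sin 7°) = (42.0, 7.29). Tangency of A1 to JV means the radius TJ is perpendicular to JV, so JV runs along (−sin 7°, cos 7°); with |JV| = 16.8, V = (39.9, 24.0). Then |BV| = |V − B| = 46.5.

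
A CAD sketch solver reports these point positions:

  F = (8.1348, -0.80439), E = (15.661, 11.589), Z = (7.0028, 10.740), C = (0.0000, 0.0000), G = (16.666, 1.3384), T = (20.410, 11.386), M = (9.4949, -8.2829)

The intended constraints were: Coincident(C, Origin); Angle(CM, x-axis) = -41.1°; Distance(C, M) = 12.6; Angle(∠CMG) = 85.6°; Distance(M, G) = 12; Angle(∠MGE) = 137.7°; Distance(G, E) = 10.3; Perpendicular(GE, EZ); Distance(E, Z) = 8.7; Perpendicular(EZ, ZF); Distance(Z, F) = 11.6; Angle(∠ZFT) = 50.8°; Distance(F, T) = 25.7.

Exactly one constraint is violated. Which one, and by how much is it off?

Distance(F, T) = 25.7 — off by 8.40.

C = (0.00, 0.00) ✓; CM at -41.10° ✓; |CM| = 12.60 ✓; ∠CMG = 85.60° ✓; |MG| = 12.00 ✓; ∠MGE = 137.7° ✓; |GE| = 10.30 ✓; ∠(GE, EZ) = 90.00° ✓; |EZ| = 8.700 ✓; ∠(EZ, ZF) = 90.00° ✓; |ZF| = 11.60 ✓; ∠ZFT = 50.80° ✓; |FT| = 17.30 ✗.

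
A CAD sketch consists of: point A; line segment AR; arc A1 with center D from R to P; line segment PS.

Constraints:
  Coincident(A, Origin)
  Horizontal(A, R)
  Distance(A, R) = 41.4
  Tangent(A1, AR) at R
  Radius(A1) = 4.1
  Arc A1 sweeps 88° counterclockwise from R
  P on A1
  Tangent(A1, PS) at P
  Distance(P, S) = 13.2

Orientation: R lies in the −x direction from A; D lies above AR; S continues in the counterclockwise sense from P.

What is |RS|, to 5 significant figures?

17.744

On A1, R sits at bearing -90° from D; an 88° counterclockwise sweep puts P at bearing -2°, so P = D + 4.1·(cos -2°, sin -2°) = (-37.302, 3.9569). The tangent condition forces DP to be normal to PS, so PS runs along (−sin -2°, cos -2°); with |PS| = 13.2, S = (-36.842, 17.149). Then |RS| = |S − R| = 17.744.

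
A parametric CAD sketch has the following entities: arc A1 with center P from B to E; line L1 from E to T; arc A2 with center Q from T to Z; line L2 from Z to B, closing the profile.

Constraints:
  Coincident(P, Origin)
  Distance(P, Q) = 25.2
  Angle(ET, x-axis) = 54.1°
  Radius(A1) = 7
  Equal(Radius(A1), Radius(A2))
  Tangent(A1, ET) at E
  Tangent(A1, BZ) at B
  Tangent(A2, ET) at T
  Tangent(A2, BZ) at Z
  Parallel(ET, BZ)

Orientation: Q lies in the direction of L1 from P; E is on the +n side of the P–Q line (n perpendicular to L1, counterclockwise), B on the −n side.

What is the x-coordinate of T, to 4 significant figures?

9.106

Tangency of A1 to both parallel lines with radius 7.0 puts E and B at P ± 7.0·n: E = (-5.670, 4.105), B = (5.670, -4.105). Equal radii place T and Z the same way about Q: T = Q + 7.0·n = (9.106, 24.52), Z = Q − 7.0·n = (20.45, 16.31). So T.x = 9.106.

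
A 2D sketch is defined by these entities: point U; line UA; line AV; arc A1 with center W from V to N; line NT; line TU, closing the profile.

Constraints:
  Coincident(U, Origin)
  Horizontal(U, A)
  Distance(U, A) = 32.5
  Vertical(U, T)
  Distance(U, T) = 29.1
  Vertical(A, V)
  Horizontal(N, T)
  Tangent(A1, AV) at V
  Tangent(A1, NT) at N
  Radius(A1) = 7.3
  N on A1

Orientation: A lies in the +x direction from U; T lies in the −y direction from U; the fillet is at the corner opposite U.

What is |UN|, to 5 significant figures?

38.495

U is at the origin; UA is horizontal with |UA| = 32.5 and A on the +x side, so A = (32.500, 0.0000). UT is vertical with |UT| = 29.1 and T on the −y side, so T = (0.0000, -29.100). The virtual corner opposite U is at (32.500, -29.100). Tangency of A1 to AV means the radius WV is perpendicular to AV and A1 meets NT tangentially, so WN is at right angles to NT, with radius 7.3, so the center W sits 7.3 in from both sides at W = (25.200, -21.800). That places the tangent points at V = (32.500, -21.800) on AV and N = (25.200, -29.100) on NT. Then |UN| = |N − U| = 38.495.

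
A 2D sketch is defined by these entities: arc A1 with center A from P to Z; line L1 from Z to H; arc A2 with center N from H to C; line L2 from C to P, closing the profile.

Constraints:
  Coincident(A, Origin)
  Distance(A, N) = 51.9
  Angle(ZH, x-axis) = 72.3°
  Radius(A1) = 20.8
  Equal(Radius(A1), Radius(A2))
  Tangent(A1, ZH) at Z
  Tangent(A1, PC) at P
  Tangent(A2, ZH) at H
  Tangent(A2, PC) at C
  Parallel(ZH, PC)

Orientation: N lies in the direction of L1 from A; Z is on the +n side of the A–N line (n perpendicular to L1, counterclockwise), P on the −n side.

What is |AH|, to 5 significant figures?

55.913

The slot axis is L1's direction at 72.3°, so u = (cos 72.3°, sin 72.3°) = (0.30403, 0.95266) and n = (−sin 72.3°, cos 72.3°) = (-0.95266, 0.30403). A is at the origin and N lies 51.9 along u from A, so N = 51.9·u = (15.779, 49.443). Tangency of A1 to both parallel lines with radius 20.8 puts Z and P at A ± 20.8·n: Z = (-19.815, 6.3239), P = (19.815, -6.3239). Equal radii place H and C the same way about N: H = N + 20.8·n = (-4.0360, 55.767), C = N − 20.8·n = (35.595, 43.119). Then |AH| = |H − A| = 55.913.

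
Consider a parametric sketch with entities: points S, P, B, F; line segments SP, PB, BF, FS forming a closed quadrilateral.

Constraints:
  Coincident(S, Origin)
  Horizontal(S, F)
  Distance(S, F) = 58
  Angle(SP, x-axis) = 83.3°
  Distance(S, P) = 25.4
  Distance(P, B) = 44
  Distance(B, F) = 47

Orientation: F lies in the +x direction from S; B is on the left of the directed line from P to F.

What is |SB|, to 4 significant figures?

61.51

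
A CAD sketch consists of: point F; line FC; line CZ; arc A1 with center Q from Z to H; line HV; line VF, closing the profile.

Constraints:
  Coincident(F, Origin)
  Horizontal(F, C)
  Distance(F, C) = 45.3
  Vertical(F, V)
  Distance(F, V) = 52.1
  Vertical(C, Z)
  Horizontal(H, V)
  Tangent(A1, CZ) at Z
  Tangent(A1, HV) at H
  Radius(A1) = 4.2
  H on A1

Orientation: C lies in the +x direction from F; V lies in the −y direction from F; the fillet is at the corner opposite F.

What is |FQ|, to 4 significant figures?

63.12

F is at the origin; F and C share the same y with |FC| = 45.3 and C on the +x side, so C = (45.30, 0.000). FV is vertical with |FV| = 52.1 and V on the −y side, so V = (0.000, -52.10). The virtual corner opposite F is at (45.30, -52.10). A1 meets CZ tangentially, so QZ is at right angles to CZ and A1 meets HV tangentially, so QH is at right angles to HV, with radius 4.2, so the center Q sits 4.2 in from both sides at Q = (41.10, -47.90). Then |FQ| = |Q − F| = 63.12.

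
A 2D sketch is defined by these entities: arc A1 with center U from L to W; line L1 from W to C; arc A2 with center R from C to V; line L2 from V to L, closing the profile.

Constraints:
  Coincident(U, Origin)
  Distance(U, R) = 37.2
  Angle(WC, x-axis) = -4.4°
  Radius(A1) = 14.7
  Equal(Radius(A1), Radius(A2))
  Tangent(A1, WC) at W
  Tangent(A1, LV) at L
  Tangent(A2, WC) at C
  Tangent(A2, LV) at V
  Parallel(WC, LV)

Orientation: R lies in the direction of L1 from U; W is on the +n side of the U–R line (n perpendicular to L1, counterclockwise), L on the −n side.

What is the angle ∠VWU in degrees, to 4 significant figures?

51.68°

The slot axis is L1's direction at -4.4°, so u = (cos -4.4°, sin -4.4°) = (0.9971, -0.07672) and n = (−sin -4.4°, cos -4.4°) = (0.07672, 0.9971). U is at the origin and R lies 37.2 along u from U, so R = 37.2·u = (37.09, -2.854). Tangency of A1 to both parallel lines with radius 14.7 puts W and L at U ± 14.7·n: W = (1.128, 14.66), L = (-1.128, -14.66). Equal radii place C and V the same way about R: C = R + 14.7·n = (38.22, 11.80), V = R − 14.7·n = (35.96, -17.51). Then cos ∠VWU = WV·WU / (|WV||WU|), giving 51.68°.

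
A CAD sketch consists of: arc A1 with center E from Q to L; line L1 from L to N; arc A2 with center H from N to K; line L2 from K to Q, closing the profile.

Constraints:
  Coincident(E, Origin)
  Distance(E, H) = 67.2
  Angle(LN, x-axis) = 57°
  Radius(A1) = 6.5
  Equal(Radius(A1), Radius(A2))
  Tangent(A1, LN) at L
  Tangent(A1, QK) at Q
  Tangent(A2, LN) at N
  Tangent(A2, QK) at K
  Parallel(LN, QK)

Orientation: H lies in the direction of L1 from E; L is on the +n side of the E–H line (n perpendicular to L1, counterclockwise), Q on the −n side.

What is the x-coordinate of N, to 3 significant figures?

31.1

The slot axis is L1's direction at 57.0°, so u = (cos 57.0°, sin 57.0°) = (0.545, 0.839) and n = (−sin 57.0°, cos 57.0°) = (-0.839, 0.545). E is at the origin and H lies 67.2 along u from E, so H = 67.2·u = (36.6, 56.4). Tangency of A1 to both parallel lines with radius 6.5 puts L and Q at E ± 6.5·n: L = (-5.45, 3.54), Q = (5.45, -3.54). Equal radii place N and K the same way about H: N = H + 6.5·n = (31.1, 59.9), K = H − 6.5·n = (42.1, 52.8). So N.x = 31.1.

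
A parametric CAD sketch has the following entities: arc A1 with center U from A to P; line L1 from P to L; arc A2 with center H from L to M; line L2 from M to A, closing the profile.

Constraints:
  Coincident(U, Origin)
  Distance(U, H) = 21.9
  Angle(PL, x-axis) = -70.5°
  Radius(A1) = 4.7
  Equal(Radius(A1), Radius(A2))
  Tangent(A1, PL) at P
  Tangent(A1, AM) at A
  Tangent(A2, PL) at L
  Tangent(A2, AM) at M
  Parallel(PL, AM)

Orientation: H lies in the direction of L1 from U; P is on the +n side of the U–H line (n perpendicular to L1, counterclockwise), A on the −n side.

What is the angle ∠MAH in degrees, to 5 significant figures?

12.113°

The slot axis is L1's direction at -70.5°, so u = (cos -70.5°, sin -70.5°) = (0.33381, -0.94264) and n = (−sin -70.5°, cos -70.5°) = (0.94264, 0.33381). U is at the origin and H lies 21.9 along u from U, so H = 21.9·u = (7.3104, -20.644). Tangency of A1 to both parallel lines with radius 4.7 puts P and A at U ± 4.7·n: P = (4.4304, 1.5689), A = (-4.4304, -1.5689). Equal radii place L and M the same way about H: L = H + 4.7·n = (11.741, -19.075), M = H − 4.7·n = (2.8800, -22.213). Then cos ∠MAH = AM·AH / (|AM||AH|), giving 12.113°.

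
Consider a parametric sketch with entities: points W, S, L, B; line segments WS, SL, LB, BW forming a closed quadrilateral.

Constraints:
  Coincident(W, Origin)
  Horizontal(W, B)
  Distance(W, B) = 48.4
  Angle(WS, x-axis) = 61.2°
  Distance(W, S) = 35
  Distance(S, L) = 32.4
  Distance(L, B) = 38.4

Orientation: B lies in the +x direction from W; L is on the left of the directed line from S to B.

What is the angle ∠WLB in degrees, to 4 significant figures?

51.64°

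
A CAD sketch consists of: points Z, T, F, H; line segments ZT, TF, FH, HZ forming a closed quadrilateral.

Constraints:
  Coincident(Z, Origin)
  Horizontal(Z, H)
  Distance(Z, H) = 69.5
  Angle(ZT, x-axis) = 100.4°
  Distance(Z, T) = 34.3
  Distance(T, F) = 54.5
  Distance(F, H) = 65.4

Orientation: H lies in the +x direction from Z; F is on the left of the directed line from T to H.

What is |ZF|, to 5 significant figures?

72.637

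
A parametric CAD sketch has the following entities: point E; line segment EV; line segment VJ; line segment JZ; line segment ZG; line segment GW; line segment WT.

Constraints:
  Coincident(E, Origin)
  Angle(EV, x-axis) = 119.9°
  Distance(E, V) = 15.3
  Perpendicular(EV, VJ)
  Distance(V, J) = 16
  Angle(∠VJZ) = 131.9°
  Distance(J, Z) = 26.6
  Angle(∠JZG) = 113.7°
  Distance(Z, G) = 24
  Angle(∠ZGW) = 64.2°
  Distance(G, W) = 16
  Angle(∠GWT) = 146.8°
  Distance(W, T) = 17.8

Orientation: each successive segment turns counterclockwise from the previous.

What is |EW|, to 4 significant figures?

19.57

E is at the origin; EV runs at 119.9° with length 15.3, so V = (-7.627, 13.26). EV is perpendicular to VJ, so VJ runs at -150.1°; with |VJ| = 16.0, J = (-21.50, 5.288). ∠VJZ = 131.9° gives JZ at -102.0° from the x-axis; with |JZ| = 26.6, Z = (-27.03, -20.73). ∠JZG = 113.7° gives ZG at -35.70° from the x-axis; with |ZG| = 24.0, G = (-7.538, -34.74). ∠ZGW = 64.2° gives GW at 80.10° from the x-axis; with |GW| = 16.0, W = (-4.787, -18.97). Then |EW| = |W − E| = 19.57.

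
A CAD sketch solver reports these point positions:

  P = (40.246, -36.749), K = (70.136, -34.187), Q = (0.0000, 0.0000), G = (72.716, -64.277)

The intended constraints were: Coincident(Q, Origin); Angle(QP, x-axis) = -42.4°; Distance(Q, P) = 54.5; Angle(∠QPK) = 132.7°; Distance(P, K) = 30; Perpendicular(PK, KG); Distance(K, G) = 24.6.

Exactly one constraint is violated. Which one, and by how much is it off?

Distance(K, G) = 24.6 — off by 5.60.

Q = (0.00, 0.00) ✓; QP at -42.40° ✓; |QP| = 54.50 ✓; ∠QPK = 132.7° ✓; |PK| = 30.00 ✓; ∠(PK, KG) = 90.00° ✓; |KG| = 30.20 ✗.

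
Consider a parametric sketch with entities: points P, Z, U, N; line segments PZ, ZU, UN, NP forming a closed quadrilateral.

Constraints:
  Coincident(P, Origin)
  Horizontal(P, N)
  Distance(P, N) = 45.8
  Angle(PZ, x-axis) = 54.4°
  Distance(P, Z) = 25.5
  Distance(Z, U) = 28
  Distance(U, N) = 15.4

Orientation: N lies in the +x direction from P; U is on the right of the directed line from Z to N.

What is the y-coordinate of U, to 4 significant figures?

-2.418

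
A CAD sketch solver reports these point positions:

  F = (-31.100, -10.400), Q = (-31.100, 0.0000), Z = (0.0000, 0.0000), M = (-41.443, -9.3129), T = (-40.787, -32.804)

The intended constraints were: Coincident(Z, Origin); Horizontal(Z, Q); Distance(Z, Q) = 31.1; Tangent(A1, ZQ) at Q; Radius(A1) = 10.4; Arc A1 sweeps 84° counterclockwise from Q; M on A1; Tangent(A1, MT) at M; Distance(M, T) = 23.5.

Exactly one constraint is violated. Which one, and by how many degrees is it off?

Tangent(A1, MT) at M — off by 7.60°.

Z = (0.00, 0.00) ✓; Z.y = 0.00, Q.y = 0.00 ✓; |ZQ| = 31.10 ✓; ∠(FQ, QZ) = 90.00° ✓; |FQ| = 10.40 ✓; bearing(F→M) − bearing(F→Q) = 84.00° ✓; |FM| = 10.40 ✓; ∠(FM, MT) = 82.40° ✗; |MT| = 23.50 ✓.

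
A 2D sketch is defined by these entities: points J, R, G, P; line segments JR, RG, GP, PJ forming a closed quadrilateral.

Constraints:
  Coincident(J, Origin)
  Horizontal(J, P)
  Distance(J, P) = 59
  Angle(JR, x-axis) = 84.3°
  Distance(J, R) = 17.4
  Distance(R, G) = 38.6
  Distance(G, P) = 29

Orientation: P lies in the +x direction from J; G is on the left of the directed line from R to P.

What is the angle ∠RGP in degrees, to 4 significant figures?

123.9°

Checks: |RG| = 38.60 ✓; |GP| = 29.00 ✓.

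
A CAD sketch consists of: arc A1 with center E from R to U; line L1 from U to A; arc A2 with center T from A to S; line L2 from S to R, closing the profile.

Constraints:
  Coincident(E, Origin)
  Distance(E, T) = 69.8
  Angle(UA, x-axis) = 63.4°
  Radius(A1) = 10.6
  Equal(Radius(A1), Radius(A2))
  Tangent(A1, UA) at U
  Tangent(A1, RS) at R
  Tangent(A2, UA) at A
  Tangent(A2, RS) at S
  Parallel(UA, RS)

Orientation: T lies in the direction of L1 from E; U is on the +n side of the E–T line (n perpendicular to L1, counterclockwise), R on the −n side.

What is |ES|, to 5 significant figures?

70.600

Tangency of A1 to both parallel lines with radius 10.6 puts U and R at E ± 10.6·n: U = (-9.4780, 4.7462), R = (9.4780, -4.7462). Equal radii place A and S the same way about T: A = T + 10.6·n = (21.776, 67.158), S = T − 10.6·n = (40.732, 57.666). Then |ES| = |S − E| = 70.600.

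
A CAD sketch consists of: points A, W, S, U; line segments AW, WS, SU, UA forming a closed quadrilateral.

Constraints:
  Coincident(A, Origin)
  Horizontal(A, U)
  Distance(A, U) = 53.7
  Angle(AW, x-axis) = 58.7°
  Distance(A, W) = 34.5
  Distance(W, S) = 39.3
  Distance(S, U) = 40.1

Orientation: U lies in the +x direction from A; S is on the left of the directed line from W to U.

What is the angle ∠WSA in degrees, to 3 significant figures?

20.1°

Checks: |WS| = 39.30 ✓; |SU| = 40.10 ✓.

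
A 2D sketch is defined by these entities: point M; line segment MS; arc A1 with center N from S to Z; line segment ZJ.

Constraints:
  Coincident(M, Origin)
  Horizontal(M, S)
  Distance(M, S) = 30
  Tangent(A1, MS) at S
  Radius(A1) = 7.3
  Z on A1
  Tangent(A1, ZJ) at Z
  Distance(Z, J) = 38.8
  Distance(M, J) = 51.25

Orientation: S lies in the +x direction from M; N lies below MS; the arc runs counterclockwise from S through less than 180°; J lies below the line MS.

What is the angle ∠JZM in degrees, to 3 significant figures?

107°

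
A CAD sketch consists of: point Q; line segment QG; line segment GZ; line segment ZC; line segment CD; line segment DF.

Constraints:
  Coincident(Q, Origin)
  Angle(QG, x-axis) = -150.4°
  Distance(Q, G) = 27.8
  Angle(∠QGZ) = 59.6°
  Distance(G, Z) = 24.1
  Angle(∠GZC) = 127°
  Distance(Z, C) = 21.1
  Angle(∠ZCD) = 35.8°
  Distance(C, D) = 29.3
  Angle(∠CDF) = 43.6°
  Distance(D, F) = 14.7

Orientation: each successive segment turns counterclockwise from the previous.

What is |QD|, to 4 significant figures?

16.64

Q is at the origin; QG runs at -150.4° with length 27.8, so G = (-24.17, -13.73). ∠QGZ = 59.6° gives GZ at -30.00° from the x-axis; with |GZ| = 24.1, Z = (-3.301, -25.78). ∠GZC = 127.0° gives ZC at 23.00° from the x-axis; with |ZC| = 21.1, C = (16.12, -17.54). ∠ZCD = 35.8° gives CD at 167.2° from the x-axis; with |CD| = 29.3, D = (-12.45, -11.05). Then |QD| = |D − Q| = 16.64.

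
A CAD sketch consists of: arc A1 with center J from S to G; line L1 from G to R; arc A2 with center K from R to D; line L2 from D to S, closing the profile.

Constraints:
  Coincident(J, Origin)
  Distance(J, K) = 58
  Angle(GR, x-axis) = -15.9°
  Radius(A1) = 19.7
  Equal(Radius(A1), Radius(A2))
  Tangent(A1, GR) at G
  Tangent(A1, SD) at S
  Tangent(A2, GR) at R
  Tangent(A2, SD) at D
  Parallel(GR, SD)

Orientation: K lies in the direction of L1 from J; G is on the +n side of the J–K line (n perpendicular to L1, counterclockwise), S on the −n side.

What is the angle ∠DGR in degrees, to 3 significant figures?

34.2°

Tangency of A1 to both parallel lines with radius 19.7 puts G and S at J ± 19.7·n: G = (5.40, 18.9), S = (-5.40, -18.9). Equal radii place R and D the same way about K: R = K + 19.7·n = (61.2, 3.06), D = K − 19.7·n = (50.4, -34.8). Then cos ∠DGR = GD·GR / (|GD||GR|), giving 34.2°.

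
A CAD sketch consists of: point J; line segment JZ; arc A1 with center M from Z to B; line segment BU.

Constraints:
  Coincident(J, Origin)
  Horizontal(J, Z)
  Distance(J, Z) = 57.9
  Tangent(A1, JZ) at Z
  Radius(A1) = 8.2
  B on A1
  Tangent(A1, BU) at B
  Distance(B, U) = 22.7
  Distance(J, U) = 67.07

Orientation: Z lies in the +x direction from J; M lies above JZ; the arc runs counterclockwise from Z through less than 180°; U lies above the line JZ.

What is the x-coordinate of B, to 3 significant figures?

65.7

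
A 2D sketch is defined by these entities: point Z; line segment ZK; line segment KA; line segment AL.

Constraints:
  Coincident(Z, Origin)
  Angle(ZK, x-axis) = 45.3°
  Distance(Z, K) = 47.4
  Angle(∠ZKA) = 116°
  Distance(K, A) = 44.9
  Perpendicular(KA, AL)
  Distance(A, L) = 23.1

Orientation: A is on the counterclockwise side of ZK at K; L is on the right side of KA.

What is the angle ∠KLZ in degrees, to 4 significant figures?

17.79°

∠ZKA = 116.0°, so KA runs at 45.3° + (180° − 116.0°) = 109.3° from the x-axis; with |KA| = 44.9, A = K + 44.9·(cos 109.3°, sin 109.3°) = (18.50, 76.07). The perpendicularity gives AL at right angles to KA; with |AL| = 23.1 on the right of KA, L = A + 23.1·(0.9438, 0.3305) = (40.30, 83.70). Then cos ∠KLZ = LK·LZ / (|LK||LZ|), giving 17.79°.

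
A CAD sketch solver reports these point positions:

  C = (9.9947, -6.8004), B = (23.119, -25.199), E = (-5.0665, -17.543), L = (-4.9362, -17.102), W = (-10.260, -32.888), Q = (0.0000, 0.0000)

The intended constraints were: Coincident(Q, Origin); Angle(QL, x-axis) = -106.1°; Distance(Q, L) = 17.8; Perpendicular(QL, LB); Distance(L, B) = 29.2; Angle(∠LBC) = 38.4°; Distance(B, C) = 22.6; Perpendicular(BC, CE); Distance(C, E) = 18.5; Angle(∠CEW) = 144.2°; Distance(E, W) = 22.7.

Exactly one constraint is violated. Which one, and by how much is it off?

Distance(E, W) = 22.7 — off by 6.50.

Q = (0.00, 0.00) ✓; QL at -106.1° ✓; |QL| = 17.80 ✓; ∠(QL, LB) = 90.00° ✓; |LB| = 29.20 ✓; ∠LBC = 38.40° ✓; |BC| = 22.60 ✓; ∠(BC, CE) = 90.00° ✓; |CE| = 18.50 ✓; ∠CEW = 144.2° ✓; |EW| = 16.20 ✗.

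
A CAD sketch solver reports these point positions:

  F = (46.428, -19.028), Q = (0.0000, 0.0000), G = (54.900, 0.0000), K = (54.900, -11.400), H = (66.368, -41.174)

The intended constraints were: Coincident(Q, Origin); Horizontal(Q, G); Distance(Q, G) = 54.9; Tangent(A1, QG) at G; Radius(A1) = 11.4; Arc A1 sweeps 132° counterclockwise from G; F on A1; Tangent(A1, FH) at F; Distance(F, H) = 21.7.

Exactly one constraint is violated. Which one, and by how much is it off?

Distance(F, H) = 21.7 — off by 8.10.

Q = (0.00, 0.00) ✓; Q.y = 0.00, G.y = 0.00 ✓; |QG| = 54.90 ✓; ∠(KG, GQ) = 90.00° ✓; |KG| = 11.40 ✓; bearing(K→F) − bearing(K→G) = 132.0° ✓; |KF| = 11.40 ✓; ∠(KF, FH) = 90.00° ✓; |FH| = 29.80 ✗.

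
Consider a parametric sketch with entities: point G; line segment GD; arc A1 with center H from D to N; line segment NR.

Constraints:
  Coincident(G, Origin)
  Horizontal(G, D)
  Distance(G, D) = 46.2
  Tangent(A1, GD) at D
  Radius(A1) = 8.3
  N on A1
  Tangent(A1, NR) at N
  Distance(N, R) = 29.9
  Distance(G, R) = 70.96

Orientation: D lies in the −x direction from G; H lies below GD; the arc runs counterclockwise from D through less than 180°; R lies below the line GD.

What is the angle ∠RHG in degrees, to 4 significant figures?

129.9°

G is at the origin; G and D share the same y with |GD| = 46.2 and D on the −x side, so D = (-46.20, 0.000). The tangent condition forces HD to be normal to GD, so H = D + (0, -8.3) = (-46.20, -8.300). Since HN ⟂ NR (tangency), |HR| = √(8.3² + 29.9²) = 31.03 regardless of where N sits on A1. So R lies on both circle(G, 70.96) and circle(H, 31.03); the below-GD intersection is R = (-61.59, -35.25). N is the foot of the tangent from R: N = (-54.25, -6.262).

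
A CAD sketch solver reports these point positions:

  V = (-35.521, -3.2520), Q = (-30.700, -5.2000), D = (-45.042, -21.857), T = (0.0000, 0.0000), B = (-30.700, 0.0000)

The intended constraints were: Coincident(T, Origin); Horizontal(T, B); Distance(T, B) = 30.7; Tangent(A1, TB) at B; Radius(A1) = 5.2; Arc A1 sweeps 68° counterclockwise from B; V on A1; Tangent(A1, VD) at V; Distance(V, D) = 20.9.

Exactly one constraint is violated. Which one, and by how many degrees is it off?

Tangent(A1, VD) at V — off by 5.10°.

T = (0.00, 0.00) ✓; T.y = 0.00, B.y = 0.00 ✓; |TB| = 30.70 ✓; ∠(QB, BT) = 90.00° ✓; |QB| = 5.200 ✓; bearing(Q→V) − bearing(Q→B) = 68.00° ✓; |QV| = 5.200 ✓; ∠(QV, VD) = 95.10° ✗; |VD| = 20.90 ✓.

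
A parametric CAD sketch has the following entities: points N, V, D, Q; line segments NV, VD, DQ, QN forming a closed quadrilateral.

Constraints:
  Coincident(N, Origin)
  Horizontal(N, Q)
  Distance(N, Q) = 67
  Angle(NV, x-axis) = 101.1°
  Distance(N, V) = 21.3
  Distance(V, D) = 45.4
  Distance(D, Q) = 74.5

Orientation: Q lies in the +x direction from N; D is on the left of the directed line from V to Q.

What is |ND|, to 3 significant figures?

62.3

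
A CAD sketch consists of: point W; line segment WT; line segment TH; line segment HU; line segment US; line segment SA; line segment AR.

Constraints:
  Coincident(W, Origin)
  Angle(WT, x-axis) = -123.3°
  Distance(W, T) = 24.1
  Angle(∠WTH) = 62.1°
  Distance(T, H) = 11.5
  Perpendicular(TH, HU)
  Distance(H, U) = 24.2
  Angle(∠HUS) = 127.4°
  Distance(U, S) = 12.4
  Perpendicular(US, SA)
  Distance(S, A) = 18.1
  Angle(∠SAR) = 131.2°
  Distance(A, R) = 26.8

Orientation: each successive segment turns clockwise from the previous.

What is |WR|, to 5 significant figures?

33.881

W is at the origin; WT runs at -123.3° with length 24.1, so T = (-13.231, -20.143). ∠WTH = 62.1° gives TH at 118.80° from the x-axis; with |TH| = 11.5, H = (-18.772, -10.065). TH ⟂ HU, so HU runs at 28.800°; with |HU| = 24.2, U = (2.4350, 1.5930). ∠HUS = 127.4° gives US at -23.800° from the x-axis; with |US| = 12.4, S = (13.781, -3.4110). US is perpendicular to SA, so SA runs at -113.80°; with |SA| = 18.1, A = (6.4763, -19.972). ∠SAR = 131.2° gives AR at -162.60° from the x-axis; with |AR| = 26.8, R = (-19.097, -27.986). Then |WR| = |R − W| = 33.881.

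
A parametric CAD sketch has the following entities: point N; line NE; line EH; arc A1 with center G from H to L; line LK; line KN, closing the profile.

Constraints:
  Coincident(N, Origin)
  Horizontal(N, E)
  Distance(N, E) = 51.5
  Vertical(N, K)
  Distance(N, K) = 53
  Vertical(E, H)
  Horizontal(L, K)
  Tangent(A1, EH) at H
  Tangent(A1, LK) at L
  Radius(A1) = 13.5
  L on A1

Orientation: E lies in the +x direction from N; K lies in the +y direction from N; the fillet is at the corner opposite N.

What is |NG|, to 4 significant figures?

54.81

N is at the origin; N and E share the same y with |NE| = 51.5 and E on the +x side, so E = (51.50, 0.000). NK is vertical with |NK| = 53.0 and K on the +y side, so K = (0.000, 53.00). The virtual corner opposite N is at (51.50, 53.00). A1 meets EH tangentially, so GH is at right angles to EH and since A1 is tangent to LK there, GL ⟂ LK, with radius 13.5, so the center G sits 13.5 in from both sides at G = (38.00, 39.50). Then |NG| = |G − N| = 54.81.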